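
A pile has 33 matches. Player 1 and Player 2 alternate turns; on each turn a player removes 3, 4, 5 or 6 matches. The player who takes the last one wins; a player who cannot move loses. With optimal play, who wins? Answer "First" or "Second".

Positions where the player to move wins (W) vs loses (L):
i:   0  1  2  3  4  5  6  7  8  9 10 11 12 13 14 15 16 17 18 19 20 21 22 23 24 25 26 27 28 29 30 31 32 33
     L  L  L  W  W  W  W  W  W  L  L  L  W  W  W  W  W  W  L  L  L  W  W  W  W  W  W  L  L  L  W  W  W  W
Position 33 is W, so the first player wins.

First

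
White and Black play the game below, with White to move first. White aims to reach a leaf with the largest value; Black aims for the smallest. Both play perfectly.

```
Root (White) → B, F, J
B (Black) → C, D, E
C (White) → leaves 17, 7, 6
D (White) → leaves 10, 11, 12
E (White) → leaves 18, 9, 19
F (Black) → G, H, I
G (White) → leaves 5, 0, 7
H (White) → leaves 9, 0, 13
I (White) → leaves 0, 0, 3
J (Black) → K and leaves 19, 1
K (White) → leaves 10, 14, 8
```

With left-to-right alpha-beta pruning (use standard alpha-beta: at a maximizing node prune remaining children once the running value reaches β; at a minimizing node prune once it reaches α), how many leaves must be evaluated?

C [α=-∞,β=+∞]: v=17
D [α=-∞,β=17]: v=12
E [α=-∞,β=12]: v=18 after child 1 ≥ β → β-cutoff, skip 2
B [α=-∞,β=+∞]: v=12
G [α=12,β=+∞]: v=7
F [α=12,β=+∞]: v=7 after child 1 ≤ α → α-cutoff, skip 2
K [α=12,β=+∞]: v=14
J [α=12,β=+∞]: v=1
Root [α=-∞,β=+∞]: v=12
Leaves evaluated: 15 of 23.

15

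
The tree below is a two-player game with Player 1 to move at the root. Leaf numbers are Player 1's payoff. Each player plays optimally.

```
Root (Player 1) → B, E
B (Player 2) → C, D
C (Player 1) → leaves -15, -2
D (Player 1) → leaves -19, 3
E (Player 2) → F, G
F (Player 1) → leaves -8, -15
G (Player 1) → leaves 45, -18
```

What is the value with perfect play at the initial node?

C (Player 1): max(-15, -2) = -2
D (Player 1): max(-19, 3) = 3
B (Player 2): min(-2, 3) = -2
F (Player 1): max(-8, -15) = -8
G (Player 1): max(45, -18) = 45
E (Player 2): min(-8, 45) = -8
Root (Player 1): max(-2, -8) = -2

-2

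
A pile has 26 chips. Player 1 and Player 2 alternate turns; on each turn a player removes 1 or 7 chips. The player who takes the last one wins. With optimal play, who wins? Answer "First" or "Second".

Compute winning (W) and losing (L) positions by backward induction:
i:   0  1  2  3  4  5  6  7  8  9 10 11 12 13 14 15 16 17 18 19 20 21 22 23 24 25 26
     L  W  L  W  L  W  L  W  L  W  L  W  L  W  L  W  L  W  L  W  L  W  L  W  L  W  L
Position 26 is L, so the second player wins.

Second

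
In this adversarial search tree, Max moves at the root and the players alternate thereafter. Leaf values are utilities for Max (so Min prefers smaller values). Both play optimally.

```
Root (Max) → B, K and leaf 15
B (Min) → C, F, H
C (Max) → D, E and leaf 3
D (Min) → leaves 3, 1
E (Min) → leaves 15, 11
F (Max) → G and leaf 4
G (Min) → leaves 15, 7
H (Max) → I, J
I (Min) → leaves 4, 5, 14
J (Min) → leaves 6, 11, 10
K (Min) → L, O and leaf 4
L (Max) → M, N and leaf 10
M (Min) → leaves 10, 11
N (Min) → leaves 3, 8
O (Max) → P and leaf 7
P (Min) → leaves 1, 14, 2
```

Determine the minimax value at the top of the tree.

15

D (Min): min(3, 1) = 1
E (Min): min(15, 11) = 11
C (Max): max(1, 11, 3) = 11
G (Min): min(15, 7) = 7
F (Max): max(7, 4) = 7
I (Min): min(4, 5, 14) = 4
J (Min): min(6, 11, 10) = 6
H (Max): max(4, 6) = 6
B (Min): min(11, 7, 6) = 6
M (Min): min(10, 11) = 10
N (Min): min(3, 8) = 3
L (Max): max(10, 3, 10) = 10
P (Min): min(1, 14, 2) = 1
O (Max): max(1, 7) = 7
K (Min): min(10, 7, 4) = 4
Root (Max): max(6, 4, 15) = 15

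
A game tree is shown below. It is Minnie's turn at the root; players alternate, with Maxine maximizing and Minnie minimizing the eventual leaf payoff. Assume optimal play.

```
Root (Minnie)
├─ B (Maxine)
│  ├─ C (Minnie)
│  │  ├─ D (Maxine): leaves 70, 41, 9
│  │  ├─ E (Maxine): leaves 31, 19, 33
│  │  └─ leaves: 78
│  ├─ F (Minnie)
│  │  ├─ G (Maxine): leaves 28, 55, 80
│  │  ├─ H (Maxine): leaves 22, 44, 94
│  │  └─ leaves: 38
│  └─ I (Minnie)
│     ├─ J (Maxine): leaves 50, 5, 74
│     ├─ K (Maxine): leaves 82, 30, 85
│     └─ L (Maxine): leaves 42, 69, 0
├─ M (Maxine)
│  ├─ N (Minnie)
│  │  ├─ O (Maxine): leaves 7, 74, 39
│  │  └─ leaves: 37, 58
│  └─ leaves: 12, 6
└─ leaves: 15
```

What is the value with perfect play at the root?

15

D (Maxine): max(70, 41, 9) = 70
E (Maxine): max(31, 19, 33) = 33
C (Minnie): min(70, 33, 78) = 33
G (Maxine): max(28, 55, 80) = 80
H (Maxine): max(22, 44, 94) = 94
F (Minnie): min(80, 94, 38) = 38
J (Maxine): max(50, 5, 74) = 74
K (Maxine): max(82, 30, 85) = 85
L (Maxine): max(42, 69, 0) = 69
I (Minnie): min(74, 85, 69) = 69
B (Maxine): max(33, 38, 69) = 69
O (Maxine): max(7, 74, 39) = 74
N (Minnie): min(74, 37, 58) = 37
M (Maxine): max(37, 12, 6) = 37
Root (Minnie): min(69, 37, 15) = 15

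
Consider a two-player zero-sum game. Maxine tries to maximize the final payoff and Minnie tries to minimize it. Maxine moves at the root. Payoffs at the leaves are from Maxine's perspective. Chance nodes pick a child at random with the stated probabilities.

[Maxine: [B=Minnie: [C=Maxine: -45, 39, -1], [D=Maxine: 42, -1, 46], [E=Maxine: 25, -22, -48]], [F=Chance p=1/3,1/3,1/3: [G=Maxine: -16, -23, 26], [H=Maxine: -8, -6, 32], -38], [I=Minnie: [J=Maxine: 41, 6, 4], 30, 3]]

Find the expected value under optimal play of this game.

C (Maxine): max(-45, 39, -1) = 39
D (Maxine): max(42, -1, 46) = 46
E (Maxine): max(25, -22, -48) = 25
B (Minnie): min(39, 46, 25) = 25
G (Maxine): max(-16, -23, 26) = 26
H (Maxine): max(-8, -6, 32) = 32
F (Chance): 1/3·26 + 1/3·32 + 1/3·-38 = 6.67
J (Maxine): max(41, 6, 4) = 41
I (Minnie): min(41, 30, 3) = 3
Root (Maxine): max(25, 6.67, 3) = 25

25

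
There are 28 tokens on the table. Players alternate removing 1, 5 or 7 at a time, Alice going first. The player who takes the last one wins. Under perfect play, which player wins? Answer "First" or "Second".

Second

Mark each pile size as W (mover wins) or L (mover loses):
i:   0  1  2  3  4  5  6  7  8  9 10 11 12 13 14 15 16 17 18 19 20 21 22 23 24 25 26 27 28
     L  W  L  W  L  W  L  W  L  W  L  W  L  W  L  W  L  W  L  W  L  W  L  W  L  W  L  W  L
Position 28 is L, so the second player wins.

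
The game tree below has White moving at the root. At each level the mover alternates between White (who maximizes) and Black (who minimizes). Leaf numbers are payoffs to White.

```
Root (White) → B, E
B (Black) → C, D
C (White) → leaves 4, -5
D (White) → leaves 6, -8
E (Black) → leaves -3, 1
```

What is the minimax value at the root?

C (White): max(4, -5) = 4
D (White): max(6, -8) = 6
B (Black): min(4, 6) = 4
E (Black): min(-3, 1) = -3
Root (White): max(4, -3) = 4

4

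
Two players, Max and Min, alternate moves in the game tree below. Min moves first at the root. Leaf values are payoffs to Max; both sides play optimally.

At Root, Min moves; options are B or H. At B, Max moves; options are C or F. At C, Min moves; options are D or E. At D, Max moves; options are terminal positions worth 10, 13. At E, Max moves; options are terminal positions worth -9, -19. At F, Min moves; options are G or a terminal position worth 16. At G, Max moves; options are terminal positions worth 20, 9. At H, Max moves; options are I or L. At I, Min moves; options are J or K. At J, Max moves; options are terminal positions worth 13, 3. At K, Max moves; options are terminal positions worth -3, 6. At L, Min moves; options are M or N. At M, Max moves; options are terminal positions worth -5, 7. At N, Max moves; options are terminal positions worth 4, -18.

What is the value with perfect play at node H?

6

J: max(13, 3) = 13
K: max(-3, 6) = 6
I: min(13, 6) = 6
M: max(-5, 7) = 7
N: max(4, -18) = 4
L: min(7, 4) = 4
H: max(6, 4) = 6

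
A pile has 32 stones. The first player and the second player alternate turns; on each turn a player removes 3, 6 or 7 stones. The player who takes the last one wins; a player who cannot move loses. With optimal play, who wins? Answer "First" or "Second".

Second

i:   0  1  2  3  4  5  6  7  8  9 10 11 12 13 14 15 16 17 18 19 20 21 22 23 24 25 26 27 28 29 30 31 32
     L  L  L  W  W  W  W  W  W  W  L  L  L  W  W  W  W  W  W  W  L  L  L  W  W  W  W  W  W  W  L  L  L
Position 32 is L, so the second player wins.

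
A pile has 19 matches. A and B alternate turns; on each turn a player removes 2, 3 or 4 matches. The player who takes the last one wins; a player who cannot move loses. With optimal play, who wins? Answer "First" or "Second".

Second

W/L table (W = player to move can force a win):
i:   0  1  2  3  4  5  6  7  8  9 10 11 12 13 14 15 16 17 18 19
     L  L  W  W  W  W  L  L  W  W  W  W  L  L  W  W  W  W  L  L
Position 19 is L, so the second player wins.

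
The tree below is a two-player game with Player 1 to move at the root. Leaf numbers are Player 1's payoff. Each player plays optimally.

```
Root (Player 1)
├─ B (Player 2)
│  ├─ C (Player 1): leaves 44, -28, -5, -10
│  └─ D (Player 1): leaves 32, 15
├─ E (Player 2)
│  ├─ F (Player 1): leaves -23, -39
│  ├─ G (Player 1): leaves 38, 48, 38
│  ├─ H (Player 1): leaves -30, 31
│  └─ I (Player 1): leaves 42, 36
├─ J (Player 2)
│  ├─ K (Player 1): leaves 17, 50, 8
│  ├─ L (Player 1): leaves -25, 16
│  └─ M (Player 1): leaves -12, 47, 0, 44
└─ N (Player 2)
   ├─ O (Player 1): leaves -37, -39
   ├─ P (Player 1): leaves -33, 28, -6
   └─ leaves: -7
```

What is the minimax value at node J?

K: max(17, 50, 8) = 50
L: max(-25, 16) = 16
M: max(-12, 47, 0, 44) = 47
J: min(50, 16, 47) = 16

16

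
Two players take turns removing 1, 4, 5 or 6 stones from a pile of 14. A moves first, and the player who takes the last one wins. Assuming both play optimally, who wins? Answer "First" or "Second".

W/L table (W = player to move can force a win):
i:   0  1  2  3  4  5  6  7  8  9 10 11 12 13 14
     L  W  L  W  W  W  W  W  W  L  W  L  W  W  W
Position 14 is W, so the first player wins.

First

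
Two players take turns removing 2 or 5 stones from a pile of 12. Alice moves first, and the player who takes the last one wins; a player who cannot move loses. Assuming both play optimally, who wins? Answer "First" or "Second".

First

W/L table (W = player to move can force a win):
i:   0  1  2  3  4  5  6  7  8  9 10 11 12
     L  L  W  W  L  W  W  L  L  W  W  L  W
Position 12 is W, so the first player wins.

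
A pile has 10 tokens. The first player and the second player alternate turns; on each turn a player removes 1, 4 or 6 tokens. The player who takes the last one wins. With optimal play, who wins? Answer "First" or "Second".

Compute winning (W) and losing (L) positions by backward induction:
i:   0  1  2  3  4  5  6  7  8  9 10
     L  W  L  W  W  L  W  L  W  W  L
Position 10 is L, so the second player wins.

Second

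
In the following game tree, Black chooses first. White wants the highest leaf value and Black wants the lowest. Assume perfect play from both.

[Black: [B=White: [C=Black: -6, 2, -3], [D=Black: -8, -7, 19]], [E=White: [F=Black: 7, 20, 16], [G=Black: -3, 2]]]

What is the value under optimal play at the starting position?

C (Black): min(-6, 2, -3) = -6
D (Black): min(-8, -7, 19) = -8
B (White): max(-6, -8) = -6
F (Black): min(7, 20, 16) = 7
G (Black): min(-3, 2) = -3
E (White): max(7, -3) = 7
Root (Black): min(-6, 7) = -6

-6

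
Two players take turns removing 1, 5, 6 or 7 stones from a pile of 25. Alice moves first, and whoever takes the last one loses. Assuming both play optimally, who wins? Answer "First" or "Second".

Second

Positions where the player to move wins (W) vs loses (L):
i:   0  1  2  3  4  5  6  7  8  9 10 11 12 13 14 15 16 17 18 19 20 21 22 23 24 25
     W  L  W  L  W  L  W  W  W  W  W  W  W  L  W  L  W  L  W  W  W  W  W  W  W  L
Position 25 is L, so the second player wins.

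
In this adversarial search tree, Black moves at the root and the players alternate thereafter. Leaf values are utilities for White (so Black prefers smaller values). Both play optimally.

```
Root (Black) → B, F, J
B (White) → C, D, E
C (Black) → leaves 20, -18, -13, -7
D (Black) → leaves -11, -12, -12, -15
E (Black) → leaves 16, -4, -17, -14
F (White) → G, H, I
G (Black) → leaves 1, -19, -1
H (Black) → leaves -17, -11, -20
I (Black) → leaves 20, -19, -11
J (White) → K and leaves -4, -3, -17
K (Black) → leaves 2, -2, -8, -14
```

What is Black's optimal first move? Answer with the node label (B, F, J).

C (Black): min(20, -18, -13, -7) = -18
D (Black): min(-11, -12, -12, -15) = -15
E (Black): min(16, -4, -17, -14) = -17
B (White): max(-18, -15, -17) = -15
G (Black): min(1, -19, -1) = -19
H (Black): min(-17, -11, -20) = -20
I (Black): min(20, -19, -11) = -19
F (White): max(-19, -20, -19) = -19
K (Black): min(2, -2, -8, -14) = -14
J (White): max(-14, -4, -3, -17) = -3
Root (Black): min(-15, -19, -3) = -19
Black picks the child with the lowest value: F (value -19).

F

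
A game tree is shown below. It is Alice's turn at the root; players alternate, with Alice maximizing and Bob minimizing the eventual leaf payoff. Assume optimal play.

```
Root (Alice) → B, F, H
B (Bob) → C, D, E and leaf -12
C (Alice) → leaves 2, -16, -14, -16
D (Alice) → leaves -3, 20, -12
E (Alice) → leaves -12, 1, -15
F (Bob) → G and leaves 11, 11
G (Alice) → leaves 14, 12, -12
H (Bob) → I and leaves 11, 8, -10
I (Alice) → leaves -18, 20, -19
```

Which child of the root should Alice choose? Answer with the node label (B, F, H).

F

C (Alice): max(2, -16, -14, -16) = 2
D (Alice): max(-3, 20, -12) = 20
E (Alice): max(-12, 1, -15) = 1
B (Bob): min(2, 20, 1, -12) = -12
G (Alice): max(14, 12, -12) = 14
F (Bob): min(14, 11, 11) = 11
I (Alice): max(-18, 20, -19) = 20
H (Bob): min(20, 11, 8, -10) = -10
Root (Alice): max(-12, 11, -10) = 11
Alice picks the child with the highest value: F (value 11).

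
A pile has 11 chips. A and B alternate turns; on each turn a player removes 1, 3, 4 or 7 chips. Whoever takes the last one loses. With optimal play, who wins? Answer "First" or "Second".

Compute winning (W) and losing (L) positions by backward induction:
i:   0  1  2  3  4  5  6  7  8  9 10 11
     W  L  W  L  W  W  W  W  W  L  W  L
Position 11 is L, so the second player wins.

Second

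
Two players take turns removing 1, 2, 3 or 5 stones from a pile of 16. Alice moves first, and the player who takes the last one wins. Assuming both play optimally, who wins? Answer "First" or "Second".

Mark each pile size as W (mover wins) or L (mover loses):
i:   0  1  2  3  4  5  6  7  8  9 10 11 12 13 14 15 16
     L  W  W  W  L  W  W  W  L  W  W  W  L  W  W  W  L
Position 16 is L, so the second player wins.

Second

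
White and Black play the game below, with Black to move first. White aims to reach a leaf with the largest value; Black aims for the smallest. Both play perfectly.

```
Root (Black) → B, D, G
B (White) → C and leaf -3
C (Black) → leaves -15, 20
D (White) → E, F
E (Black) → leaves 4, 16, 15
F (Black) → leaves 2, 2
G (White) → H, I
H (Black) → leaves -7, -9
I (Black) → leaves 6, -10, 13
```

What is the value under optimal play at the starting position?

C (Black): min(-15, 20) = -15
B (White): max(-15, -3) = -3
E (Black): min(4, 16, 15) = 4
F (Black): min(2, 2) = 2
D (White): max(4, 2) = 4
H (Black): min(-7, -9) = -9
I (Black): min(6, -10, 13) = -10
G (White): max(-9, -10) = -9
Root (Black): min(-3, 4, -9) = -9

-9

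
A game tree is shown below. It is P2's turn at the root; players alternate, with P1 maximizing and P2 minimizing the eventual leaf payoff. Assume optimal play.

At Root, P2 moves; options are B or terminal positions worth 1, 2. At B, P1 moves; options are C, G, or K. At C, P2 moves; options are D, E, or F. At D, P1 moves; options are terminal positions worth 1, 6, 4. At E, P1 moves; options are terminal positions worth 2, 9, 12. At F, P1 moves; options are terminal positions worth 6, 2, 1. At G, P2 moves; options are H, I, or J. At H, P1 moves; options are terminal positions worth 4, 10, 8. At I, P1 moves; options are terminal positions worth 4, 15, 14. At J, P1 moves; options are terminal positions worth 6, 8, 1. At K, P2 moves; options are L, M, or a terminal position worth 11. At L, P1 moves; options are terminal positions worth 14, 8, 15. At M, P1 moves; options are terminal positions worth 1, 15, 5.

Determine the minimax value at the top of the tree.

1

D (P1): max(1, 6, 4) = 6
E (P1): max(2, 9, 12) = 12
F (P1): max(6, 2, 1) = 6
C (P2): min(6, 12, 6) = 6
H (P1): max(4, 10, 8) = 10
I (P1): max(4, 15, 14) = 15
J (P1): max(6, 8, 1) = 8
G (P2): min(10, 15, 8) = 8
L (P1): max(14, 8, 15) = 15
M (P1): max(1, 15, 5) = 15
K (P2): min(15, 15, 11) = 11
B (P1): max(6, 8, 11) = 11
Root (P2): min(11, 1, 2) = 1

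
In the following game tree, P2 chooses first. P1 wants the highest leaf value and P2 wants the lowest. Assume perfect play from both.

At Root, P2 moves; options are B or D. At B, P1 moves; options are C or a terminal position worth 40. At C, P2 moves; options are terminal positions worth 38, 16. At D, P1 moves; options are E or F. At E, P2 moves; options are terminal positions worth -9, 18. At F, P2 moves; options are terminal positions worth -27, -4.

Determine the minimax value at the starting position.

C (P2): min(38, 16) = 16
B (P1): max(16, 40) = 40
E (P2): min(-9, 18) = -9
F (P2): min(-27, -4) = -27
D (P1): max(-9, -27) = -9
Root (P2): min(40, -9) = -9

-9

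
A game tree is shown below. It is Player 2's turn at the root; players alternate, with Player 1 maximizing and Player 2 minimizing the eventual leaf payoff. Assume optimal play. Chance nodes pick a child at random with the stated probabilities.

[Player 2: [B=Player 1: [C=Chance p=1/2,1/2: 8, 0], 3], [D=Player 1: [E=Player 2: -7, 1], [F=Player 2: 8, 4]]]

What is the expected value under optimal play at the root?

4

C (Chance): 1/2·8 + 1/2·0 = 4
B (Player 1): max(4, 3) = 4
E (Player 2): min(-7, 1) = -7
F (Player 2): min(8, 4) = 4
D (Player 1): max(-7, 4) = 4
Root (Player 2): min(4, 4) = 4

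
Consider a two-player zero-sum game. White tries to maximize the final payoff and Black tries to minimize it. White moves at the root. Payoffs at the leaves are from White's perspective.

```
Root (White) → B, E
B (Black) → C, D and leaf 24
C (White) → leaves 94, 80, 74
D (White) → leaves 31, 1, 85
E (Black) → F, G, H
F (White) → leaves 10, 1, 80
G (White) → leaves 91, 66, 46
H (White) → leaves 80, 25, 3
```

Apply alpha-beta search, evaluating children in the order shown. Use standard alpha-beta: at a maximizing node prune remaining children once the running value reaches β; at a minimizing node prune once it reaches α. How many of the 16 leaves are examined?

C [α=-∞,β=+∞]: v=94
D [α=-∞,β=94]: v=85
B [α=-∞,β=+∞]: v=24
F [α=24,β=+∞]: v=80
G [α=24,β=80]: v=91 after child 1 ≥ β → β-cutoff, skip 2
H [α=24,β=80]: v=80 after child 1 ≥ β → β-cutoff, skip 2
E [α=24,β=+∞]: v=80
Root [α=-∞,β=+∞]: v=80
Leaves evaluated: 12 of 16.

12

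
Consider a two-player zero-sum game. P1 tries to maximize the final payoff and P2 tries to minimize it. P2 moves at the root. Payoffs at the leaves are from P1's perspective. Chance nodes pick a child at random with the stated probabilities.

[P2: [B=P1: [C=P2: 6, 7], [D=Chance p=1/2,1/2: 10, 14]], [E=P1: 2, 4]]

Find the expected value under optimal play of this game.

C (P2): min(6, 7) = 6
D (Chance): 1/2·10 + 1/2·14 = 12
B (P1): max(6, 12) = 12
E (P1): max(2, 4) = 4
Root (P2): min(12, 4) = 4

4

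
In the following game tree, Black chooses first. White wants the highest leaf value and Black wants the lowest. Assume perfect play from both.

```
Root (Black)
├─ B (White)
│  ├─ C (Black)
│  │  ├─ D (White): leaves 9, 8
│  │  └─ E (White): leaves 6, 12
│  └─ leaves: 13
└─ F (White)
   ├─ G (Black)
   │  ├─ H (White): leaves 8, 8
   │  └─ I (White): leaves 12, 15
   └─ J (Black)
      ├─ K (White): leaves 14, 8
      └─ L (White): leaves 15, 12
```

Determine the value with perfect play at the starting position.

D (White): max(9, 8) = 9
E (White): max(6, 12) = 12
C (Black): min(9, 12) = 9
B (White): max(9, 13) = 13
H (White): max(8, 8) = 8
I (White): max(12, 15) = 15
G (Black): min(8, 15) = 8
K (White): max(14, 8) = 14
L (White): max(15, 12) = 15
J (Black): min(14, 15) = 14
F (White): max(8, 14) = 14
Root (Black): min(13, 14) = 13

13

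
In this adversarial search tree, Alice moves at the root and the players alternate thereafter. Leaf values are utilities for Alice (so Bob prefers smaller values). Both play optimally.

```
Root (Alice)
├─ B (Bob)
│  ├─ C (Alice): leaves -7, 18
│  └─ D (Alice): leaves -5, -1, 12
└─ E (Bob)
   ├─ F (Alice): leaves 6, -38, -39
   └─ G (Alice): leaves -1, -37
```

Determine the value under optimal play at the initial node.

12

C (Alice): max(-7, 18) = 18
D (Alice): max(-5, -1, 12) = 12
B (Bob): min(18, 12) = 12
F (Alice): max(6, -38, -39) = 6
G (Alice): max(-1, -37) = -1
E (Bob): min(6, -1) = -1
Root (Alice): max(12, -1) = 12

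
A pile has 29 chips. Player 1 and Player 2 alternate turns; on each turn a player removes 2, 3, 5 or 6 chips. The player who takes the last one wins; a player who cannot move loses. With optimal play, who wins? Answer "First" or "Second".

W/L table (W = player to move can force a win):
i:   0  1  2  3  4  5  6  7  8  9 10 11 12 13 14 15 16 17 18 19 20 21 22 23 24 25 26 27 28 29
     L  L  W  W  W  W  W  W  L  L  W  W  W  W  W  W  L  L  W  W  W  W  W  W  L  L  W  W  W  W
Position 29 is W, so the first player wins.

First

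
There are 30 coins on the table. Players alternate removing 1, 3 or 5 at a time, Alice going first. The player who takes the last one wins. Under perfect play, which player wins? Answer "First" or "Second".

i:   0  1  2  3  4  5  6  7  8  9 10 11 12 13 14 15 16 17 18 19 20 21 22 23 24 25 26 27 28 29 30
     L  W  L  W  L  W  L  W  L  W  L  W  L  W  L  W  L  W  L  W  L  W  L  W  L  W  L  W  L  W  L
Position 30 is L, so the second player wins.

Second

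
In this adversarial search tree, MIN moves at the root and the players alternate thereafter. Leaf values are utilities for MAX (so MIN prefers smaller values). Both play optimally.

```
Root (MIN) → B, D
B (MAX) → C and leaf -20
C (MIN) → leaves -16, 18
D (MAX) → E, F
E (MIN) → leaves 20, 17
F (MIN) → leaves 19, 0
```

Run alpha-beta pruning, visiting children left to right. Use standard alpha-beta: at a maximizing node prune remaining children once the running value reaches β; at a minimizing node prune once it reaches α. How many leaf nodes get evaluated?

C [α=-∞,β=+∞]: v=-16
B [α=-∞,β=+∞]: v=-16
E [α=-∞,β=-16]: v=17
D [α=-∞,β=-16]: v=17 after child 1 ≥ β → β-cutoff, skip 1
Root [α=-∞,β=+∞]: v=-16
Leaves evaluated: 5 of 7.

5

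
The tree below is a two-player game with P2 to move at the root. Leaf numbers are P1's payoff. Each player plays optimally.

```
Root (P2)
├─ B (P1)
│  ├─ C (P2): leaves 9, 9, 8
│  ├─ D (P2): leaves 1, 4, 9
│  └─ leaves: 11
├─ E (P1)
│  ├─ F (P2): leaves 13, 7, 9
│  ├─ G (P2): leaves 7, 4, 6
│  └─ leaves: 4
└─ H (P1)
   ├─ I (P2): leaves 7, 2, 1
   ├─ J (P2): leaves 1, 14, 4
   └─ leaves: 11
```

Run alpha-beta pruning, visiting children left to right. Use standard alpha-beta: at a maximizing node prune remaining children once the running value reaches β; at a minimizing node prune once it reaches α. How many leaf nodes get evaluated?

15

C [α=-∞,β=+∞]: v=8
D [α=8,β=+∞]: v=1 after child 1 ≤ α → α-cutoff, skip 2
B [α=-∞,β=+∞]: v=11
F [α=-∞,β=11]: v=7
G [α=7,β=11]: v=7 after child 1 ≤ α → α-cutoff, skip 2
E [α=-∞,β=11]: v=7
I [α=-∞,β=7]: v=1
J [α=1,β=7]: v=1 after child 1 ≤ α → α-cutoff, skip 2
H [α=-∞,β=7]: v=11
Root [α=-∞,β=+∞]: v=7
Leaves evaluated: 15 of 21.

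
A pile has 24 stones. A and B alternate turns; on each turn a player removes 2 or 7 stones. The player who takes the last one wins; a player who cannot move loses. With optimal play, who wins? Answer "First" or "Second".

W/L table (W = player to move can force a win):
i:   0  1  2  3  4  5  6  7  8  9 10 11 12 13 14 15 16 17 18 19 20 21 22 23 24
     L  L  W  W  L  L  W  W  W  L  L  W  W  L  L  W  W  W  L  L  W  W  L  L  W
Position 24 is W, so the first player wins.

First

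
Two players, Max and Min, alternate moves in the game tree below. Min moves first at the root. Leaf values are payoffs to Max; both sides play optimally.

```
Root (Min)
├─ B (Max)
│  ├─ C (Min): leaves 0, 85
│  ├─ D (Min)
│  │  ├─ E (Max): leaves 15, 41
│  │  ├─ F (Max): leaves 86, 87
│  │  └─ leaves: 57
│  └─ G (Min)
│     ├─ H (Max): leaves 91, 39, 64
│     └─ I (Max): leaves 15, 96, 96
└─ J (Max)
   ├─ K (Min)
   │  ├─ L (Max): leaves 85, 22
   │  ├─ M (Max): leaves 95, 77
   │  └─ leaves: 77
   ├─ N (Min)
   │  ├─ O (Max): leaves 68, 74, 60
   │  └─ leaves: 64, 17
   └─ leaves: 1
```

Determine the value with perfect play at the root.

C (Min): min(0, 85) = 0
E (Max): max(15, 41) = 41
F (Max): max(86, 87) = 87
D (Min): min(41, 87, 57) = 41
H (Max): max(91, 39, 64) = 91
I (Max): max(15, 96, 96) = 96
G (Min): min(91, 96) = 91
B (Max): max(0, 41, 91) = 91
L (Max): max(85, 22) = 85
M (Max): max(95, 77) = 95
K (Min): min(85, 95, 77) = 77
O (Max): max(68, 74, 60) = 74
N (Min): min(74, 64, 17) = 17
J (Max): max(77, 17, 1) = 77
Root (Min): min(91, 77) = 77

77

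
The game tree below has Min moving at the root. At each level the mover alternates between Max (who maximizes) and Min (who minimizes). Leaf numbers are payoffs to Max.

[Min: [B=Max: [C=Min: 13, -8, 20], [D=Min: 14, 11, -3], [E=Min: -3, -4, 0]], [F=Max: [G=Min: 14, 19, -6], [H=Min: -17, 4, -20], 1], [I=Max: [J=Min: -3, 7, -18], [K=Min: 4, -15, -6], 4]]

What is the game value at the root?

-3

C (Min): min(13, -8, 20) = -8
D (Min): min(14, 11, -3) = -3
E (Min): min(-3, -4, 0) = -4
B (Max): max(-8, -3, -4) = -3
G (Min): min(14, 19, -6) = -6
H (Min): min(-17, 4, -20) = -20
F (Max): max(-6, -20, 1) = 1
J (Min): min(-3, 7, -18) = -18
K (Min): min(4, -15, -6) = -15
I (Max): max(-18, -15, 4) = 4
Root (Min): min(-3, 1, 4) = -3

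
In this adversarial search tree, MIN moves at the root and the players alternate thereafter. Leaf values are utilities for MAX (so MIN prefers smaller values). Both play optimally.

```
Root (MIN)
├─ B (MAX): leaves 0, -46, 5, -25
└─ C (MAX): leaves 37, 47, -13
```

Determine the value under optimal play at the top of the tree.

B (MAX): max(0, -46, 5, -25) = 5
C (MAX): max(37, 47, -13) = 47
Root (MIN): min(5, 47) = 5

5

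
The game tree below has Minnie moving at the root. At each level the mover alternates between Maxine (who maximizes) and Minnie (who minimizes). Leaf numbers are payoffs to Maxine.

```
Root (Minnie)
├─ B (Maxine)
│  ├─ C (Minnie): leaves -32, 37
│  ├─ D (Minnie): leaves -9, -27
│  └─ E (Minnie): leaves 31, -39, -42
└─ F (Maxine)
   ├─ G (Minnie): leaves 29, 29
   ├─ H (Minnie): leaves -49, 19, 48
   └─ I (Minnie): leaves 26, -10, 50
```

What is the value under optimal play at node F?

G: min(29, 29) = 29
H: min(-49, 19, 48) = -49
I: min(26, -10, 50) = -10
F: max(29, -49, -10) = 29

29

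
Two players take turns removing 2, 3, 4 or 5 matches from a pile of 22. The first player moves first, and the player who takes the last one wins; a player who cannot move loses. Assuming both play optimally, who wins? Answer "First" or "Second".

W/L table (W = player to move can force a win):
i:   0  1  2  3  4  5  6  7  8  9 10 11 12 13 14 15 16 17 18 19 20 21 22
     L  L  W  W  W  W  W  L  L  W  W  W  W  W  L  L  W  W  W  W  W  L  L
Position 22 is L, so the second player wins.

Second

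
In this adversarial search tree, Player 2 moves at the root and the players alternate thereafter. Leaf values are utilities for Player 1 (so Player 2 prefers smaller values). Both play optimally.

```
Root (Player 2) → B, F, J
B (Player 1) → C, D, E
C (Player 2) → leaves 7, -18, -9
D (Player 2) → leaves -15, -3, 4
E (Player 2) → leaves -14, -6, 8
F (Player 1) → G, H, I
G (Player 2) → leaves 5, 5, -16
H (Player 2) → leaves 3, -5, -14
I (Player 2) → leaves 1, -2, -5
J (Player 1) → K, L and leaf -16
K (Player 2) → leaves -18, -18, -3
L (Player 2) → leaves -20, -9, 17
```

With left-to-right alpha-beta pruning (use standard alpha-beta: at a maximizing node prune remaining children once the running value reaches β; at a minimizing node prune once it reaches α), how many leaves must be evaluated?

C [α=-∞,β=+∞]: v=-18
D [α=-18,β=+∞]: v=-15
E [α=-15,β=+∞]: v=-14
B [α=-∞,β=+∞]: v=-14
G [α=-∞,β=-14]: v=-16
H [α=-16,β=-14]: v=-14
F [α=-∞,β=-14]: v=-14 after child 2 ≥ β → β-cutoff, skip 1
K [α=-∞,β=-14]: v=-18
L [α=-18,β=-14]: v=-20 after child 1 ≤ α → α-cutoff, skip 2
J [α=-∞,β=-14]: v=-16
Root [α=-∞,β=+∞]: v=-16
Leaves evaluated: 20 of 25.

20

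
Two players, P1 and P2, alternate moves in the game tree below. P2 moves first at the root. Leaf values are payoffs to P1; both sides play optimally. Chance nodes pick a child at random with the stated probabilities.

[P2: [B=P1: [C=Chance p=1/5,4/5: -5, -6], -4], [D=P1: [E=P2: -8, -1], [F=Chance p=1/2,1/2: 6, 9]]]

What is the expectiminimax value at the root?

-4

C (Chance): 1/5·-5 + 4/5·-6 = -5.8
B (P1): max(-5.8, -4) = -4
E (P2): min(-8, -1) = -8
F (Chance): 1/2·6 + 1/2·9 = 7.5
D (P1): max(-8, 7.5) = 7.5
Root (P2): min(-4, 7.5) = -4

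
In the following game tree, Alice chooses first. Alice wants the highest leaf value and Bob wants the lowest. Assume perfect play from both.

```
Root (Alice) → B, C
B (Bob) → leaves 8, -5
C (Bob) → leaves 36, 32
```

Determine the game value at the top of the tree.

B (Bob): min(8, -5) = -5
C (Bob): min(36, 32) = 32
Root (Alice): max(-5, 32) = 32

32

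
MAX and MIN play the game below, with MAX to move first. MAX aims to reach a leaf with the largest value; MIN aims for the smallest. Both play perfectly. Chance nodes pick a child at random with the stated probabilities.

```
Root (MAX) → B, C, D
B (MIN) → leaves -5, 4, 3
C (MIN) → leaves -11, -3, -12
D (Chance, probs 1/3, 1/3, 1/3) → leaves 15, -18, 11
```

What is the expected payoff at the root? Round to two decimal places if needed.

B (MIN): min(-5, 4, 3) = -5
C (MIN): min(-11, -3, -12) = -12
D (Chance): 1/3·15 + 1/3·-18 + 1/3·11 = 2.67
Root (MAX): max(-5, -12, 2.67) = 2.67

2.67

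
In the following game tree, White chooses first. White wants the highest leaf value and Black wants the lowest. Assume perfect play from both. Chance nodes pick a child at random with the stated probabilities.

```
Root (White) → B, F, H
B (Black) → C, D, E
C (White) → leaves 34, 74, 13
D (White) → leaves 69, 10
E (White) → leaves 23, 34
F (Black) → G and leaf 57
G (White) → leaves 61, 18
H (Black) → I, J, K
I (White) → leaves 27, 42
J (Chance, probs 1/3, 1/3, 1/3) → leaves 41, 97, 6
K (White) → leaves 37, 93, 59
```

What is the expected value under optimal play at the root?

57

C (White): max(34, 74, 13) = 74
D (White): max(69, 10) = 69
E (White): max(23, 34) = 34
B (Black): min(74, 69, 34) = 34
G (White): max(61, 18) = 61
F (Black): min(61, 57) = 57
I (White): max(27, 42) = 42
J (Chance): 1/3·41 + 1/3·97 + 1/3·6 = 48
K (White): max(37, 93, 59) = 93
H (Black): min(42, 48, 93) = 42
Root (White): max(34, 57, 42) = 57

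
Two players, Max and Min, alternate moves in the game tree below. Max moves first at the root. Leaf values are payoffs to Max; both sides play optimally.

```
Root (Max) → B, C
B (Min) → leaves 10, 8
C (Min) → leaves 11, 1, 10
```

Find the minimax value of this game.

8

B (Min): min(10, 8) = 8
C (Min): min(11, 1, 10) = 1
Root (Max): max(8, 1) = 8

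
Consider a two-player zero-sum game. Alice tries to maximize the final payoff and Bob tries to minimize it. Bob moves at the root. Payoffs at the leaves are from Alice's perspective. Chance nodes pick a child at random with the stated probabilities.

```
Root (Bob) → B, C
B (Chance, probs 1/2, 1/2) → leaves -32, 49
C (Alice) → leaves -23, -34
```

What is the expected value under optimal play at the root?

B (Chance): 1/2·-32 + 1/2·49 = 8.5
C (Alice): max(-23, -34) = -23
Root (Bob): min(8.5, -23) = -23

-23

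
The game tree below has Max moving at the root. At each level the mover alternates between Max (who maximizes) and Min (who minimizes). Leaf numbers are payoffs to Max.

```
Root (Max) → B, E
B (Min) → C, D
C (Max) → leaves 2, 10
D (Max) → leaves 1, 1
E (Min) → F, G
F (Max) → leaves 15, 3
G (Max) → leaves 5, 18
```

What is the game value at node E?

15

F: max(15, 3) = 15
G: max(5, 18) = 18
E: min(15, 18) = 15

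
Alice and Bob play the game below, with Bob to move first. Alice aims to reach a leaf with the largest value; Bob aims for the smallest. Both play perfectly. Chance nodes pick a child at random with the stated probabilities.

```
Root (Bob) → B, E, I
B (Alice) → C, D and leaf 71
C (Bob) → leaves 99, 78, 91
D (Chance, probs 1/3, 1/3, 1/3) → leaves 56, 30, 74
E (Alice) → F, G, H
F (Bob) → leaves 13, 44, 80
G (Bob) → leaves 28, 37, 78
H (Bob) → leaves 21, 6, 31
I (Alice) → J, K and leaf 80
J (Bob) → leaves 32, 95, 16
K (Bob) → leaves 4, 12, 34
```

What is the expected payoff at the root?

C (Bob): min(99, 78, 91) = 78
D (Chance): 1/3·56 + 1/3·30 + 1/3·74 = 53.33
B (Alice): max(78, 53.33, 71) = 78
F (Bob): min(13, 44, 80) = 13
G (Bob): min(28, 37, 78) = 28
H (Bob): min(21, 6, 31) = 6
E (Alice): max(13, 28, 6) = 28
J (Bob): min(32, 95, 16) = 16
K (Bob): min(4, 12, 34) = 4
I (Alice): max(16, 4, 80) = 80
Root (Bob): min(78, 28, 80) = 28

28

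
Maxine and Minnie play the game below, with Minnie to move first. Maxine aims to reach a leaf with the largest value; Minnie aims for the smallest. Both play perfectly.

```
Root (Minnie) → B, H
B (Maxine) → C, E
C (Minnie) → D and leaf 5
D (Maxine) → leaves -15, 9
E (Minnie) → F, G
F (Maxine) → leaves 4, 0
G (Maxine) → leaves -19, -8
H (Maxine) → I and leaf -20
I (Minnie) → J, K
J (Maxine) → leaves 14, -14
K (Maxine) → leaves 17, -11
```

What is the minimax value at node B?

D: max(-15, 9) = 9
C: min(9, 5) = 5
F: max(4, 0) = 4
G: max(-19, -8) = -8
E: min(4, -8) = -8
B: max(5, -8) = 5

5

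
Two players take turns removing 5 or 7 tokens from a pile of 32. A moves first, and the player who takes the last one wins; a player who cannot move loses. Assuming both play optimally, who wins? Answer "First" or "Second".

Compute winning (W) and losing (L) positions by backward induction:
i:   0  1  2  3  4  5  6  7  8  9 10 11 12 13 14 15 16 17 18 19 20 21 22 23 24 25 26 27 28 29 30 31 32
     L  L  L  L  L  W  W  W  W  W  W  W  L  L  L  L  L  W  W  W  W  W  W  W  L  L  L  L  L  W  W  W  W
Position 32 is W, so the first player wins.

First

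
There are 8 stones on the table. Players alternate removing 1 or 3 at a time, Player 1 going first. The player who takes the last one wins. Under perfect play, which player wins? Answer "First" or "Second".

Compute winning (W) and losing (L) positions by backward induction:
i:   0  1  2  3  4  5  6  7  8
     L  W  L  W  L  W  L  W  L
Position 8 is L, so the second player wins.

Second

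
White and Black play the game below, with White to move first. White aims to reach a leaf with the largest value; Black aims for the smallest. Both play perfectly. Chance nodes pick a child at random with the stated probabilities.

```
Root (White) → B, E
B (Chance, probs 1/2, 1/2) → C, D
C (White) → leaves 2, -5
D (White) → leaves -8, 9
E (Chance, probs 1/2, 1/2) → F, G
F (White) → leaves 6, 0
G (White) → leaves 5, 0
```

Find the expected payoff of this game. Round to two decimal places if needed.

C (White): max(2, -5) = 2
D (White): max(-8, 9) = 9
B (Chance): 1/2·2 + 1/2·9 = 5.5
F (White): max(6, 0) = 6
G (White): max(5, 0) = 5
E (Chance): 1/2·6 + 1/2·5 = 5.5
Root (White): max(5.5, 5.5) = 5.5

5.5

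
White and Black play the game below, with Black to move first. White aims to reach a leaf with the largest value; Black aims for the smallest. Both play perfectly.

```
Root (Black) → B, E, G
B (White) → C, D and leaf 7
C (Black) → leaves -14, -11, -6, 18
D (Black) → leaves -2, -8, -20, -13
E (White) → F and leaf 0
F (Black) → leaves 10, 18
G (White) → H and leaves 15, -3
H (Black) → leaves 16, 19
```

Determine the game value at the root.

C (Black): min(-14, -11, -6, 18) = -14
D (Black): min(-2, -8, -20, -13) = -20
B (White): max(-14, -20, 7) = 7
F (Black): min(10, 18) = 10
E (White): max(10, 0) = 10
H (Black): min(16, 19) = 16
G (White): max(16, 15, -3) = 16
Root (Black): min(7, 10, 16) = 7

7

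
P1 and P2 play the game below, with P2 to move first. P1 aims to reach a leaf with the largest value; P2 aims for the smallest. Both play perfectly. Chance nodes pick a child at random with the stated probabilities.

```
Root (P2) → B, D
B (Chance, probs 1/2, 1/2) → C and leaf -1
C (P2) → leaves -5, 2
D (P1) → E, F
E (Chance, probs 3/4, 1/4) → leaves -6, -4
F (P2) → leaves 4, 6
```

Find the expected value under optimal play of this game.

-3

C (P2): min(-5, 2) = -5
B (Chance): 1/2·-5 + 1/2·-1 = -3
E (Chance): 3/4·-6 + 1/4·-4 = -5.5
F (P2): min(4, 6) = 4
D (P1): max(-5.5, 4) = 4
Root (P2): min(-3, 4) = -3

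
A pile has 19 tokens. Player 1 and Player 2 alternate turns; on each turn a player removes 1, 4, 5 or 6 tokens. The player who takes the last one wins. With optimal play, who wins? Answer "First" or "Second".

Positions where the player to move wins (W) vs loses (L):
i:   0  1  2  3  4  5  6  7  8  9 10 11 12 13 14 15 16 17 18 19
     L  W  L  W  W  W  W  W  W  L  W  L  W  W  W  W  W  W  L  W
Position 19 is W, so the first player wins.

First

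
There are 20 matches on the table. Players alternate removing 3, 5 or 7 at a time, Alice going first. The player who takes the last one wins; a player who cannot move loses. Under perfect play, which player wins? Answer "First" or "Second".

W/L table (W = player to move can force a win):
i:   0  1  2  3  4  5  6  7  8  9 10 11 12 13 14 15 16 17 18 19 20
     L  L  L  W  W  W  W  W  W  W  L  L  L  W  W  W  W  W  W  W  L
Position 20 is L, so the second player wins.

Second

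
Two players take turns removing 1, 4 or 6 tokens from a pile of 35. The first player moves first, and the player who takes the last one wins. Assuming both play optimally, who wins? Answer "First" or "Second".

Positions where the player to move wins (W) vs loses (L):
i:   0  1  2  3  4  5  6  7  8  9 10 11 12 13 14 15 16 17 18 19 20 21 22 23 24 25 26 27 28 29 30 31 32 33 34 35
     L  W  L  W  W  L  W  L  W  W  L  W  L  W  W  L  W  L  W  W  L  W  L  W  W  L  W  L  W  W  L  W  L  W  W  L
Position 35 is L, so the second player wins.

Second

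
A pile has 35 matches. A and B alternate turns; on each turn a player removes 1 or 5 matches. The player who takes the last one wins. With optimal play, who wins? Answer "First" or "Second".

i:   0  1  2  3  4  5  6  7  8  9 10 11 12 13 14 15 16 17 18 19 20 21 22 23 24 25 26 27 28 29 30 31 32 33 34 35
     L  W  L  W  L  W  L  W  L  W  L  W  L  W  L  W  L  W  L  W  L  W  L  W  L  W  L  W  L  W  L  W  L  W  L  W
Position 35 is W, so the first player wins.

First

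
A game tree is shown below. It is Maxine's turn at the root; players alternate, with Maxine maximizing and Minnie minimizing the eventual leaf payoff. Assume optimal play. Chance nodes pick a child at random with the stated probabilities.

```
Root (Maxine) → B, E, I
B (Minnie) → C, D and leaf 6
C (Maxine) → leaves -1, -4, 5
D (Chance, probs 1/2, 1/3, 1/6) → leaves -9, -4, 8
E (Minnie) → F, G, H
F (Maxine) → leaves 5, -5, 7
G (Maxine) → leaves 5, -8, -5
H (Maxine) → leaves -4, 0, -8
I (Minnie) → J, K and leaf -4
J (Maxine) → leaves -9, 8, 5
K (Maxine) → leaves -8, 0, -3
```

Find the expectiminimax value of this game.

0

C (Maxine): max(-1, -4, 5) = 5
D (Chance): 1/2·-9 + 1/3·-4 + 1/6·8 = -4.5
B (Minnie): min(5, -4.5, 6) = -4.5
F (Maxine): max(5, -5, 7) = 7
G (Maxine): max(5, -8, -5) = 5
H (Maxine): max(-4, 0, -8) = 0
E (Minnie): min(7, 5, 0) = 0
J (Maxine): max(-9, 8, 5) = 8
K (Maxine): max(-8, 0, -3) = 0
I (Minnie): min(8, 0, -4) = -4
Root (Maxine): max(-4.5, 0, -4) = 0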